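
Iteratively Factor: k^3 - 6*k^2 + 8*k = (k - 2)*(k^2 - 4*k) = k*(k - 2)*(k - 4)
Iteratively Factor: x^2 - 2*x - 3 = (x - 3)*(x + 1)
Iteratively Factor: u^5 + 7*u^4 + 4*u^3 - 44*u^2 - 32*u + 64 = (u - 2)*(u^4 + 9*u^3 + 22*u^2 - 32) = (u - 2)*(u + 4)*(u^3 + 5*u^2 + 2*u - 8) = (u - 2)*(u + 4)^2*(u^2 + u - 2) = (u - 2)*(u + 2)*(u + 4)^2*(u - 1)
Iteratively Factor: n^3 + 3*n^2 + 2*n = (n + 1)*(n^2 + 2*n) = (n + 1)*(n + 2)*(n)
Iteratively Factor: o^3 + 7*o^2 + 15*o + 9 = (o + 3)*(o^2 + 4*o + 3) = (o + 1)*(o + 3)*(o + 3)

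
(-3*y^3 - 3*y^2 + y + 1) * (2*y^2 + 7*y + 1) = -6*y^5 - 27*y^4 - 22*y^3 + 6*y^2 + 8*y + 1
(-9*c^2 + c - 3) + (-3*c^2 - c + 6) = 3 - 12*c^2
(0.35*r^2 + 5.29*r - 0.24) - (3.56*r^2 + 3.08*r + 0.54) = -3.21*r^2 + 2.21*r - 0.78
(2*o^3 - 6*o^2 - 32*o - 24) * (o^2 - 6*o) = 2*o^5 - 18*o^4 + 4*o^3 + 168*o^2 + 144*o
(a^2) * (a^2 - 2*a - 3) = a^4 - 2*a^3 - 3*a^2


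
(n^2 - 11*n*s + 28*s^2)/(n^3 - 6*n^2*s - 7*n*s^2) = (n - 4*s)/(n*(n + s))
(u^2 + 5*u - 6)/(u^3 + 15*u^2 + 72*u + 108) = (u - 1)/(u^2 + 9*u + 18)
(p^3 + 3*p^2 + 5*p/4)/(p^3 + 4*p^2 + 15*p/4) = (2*p + 1)/(2*p + 3)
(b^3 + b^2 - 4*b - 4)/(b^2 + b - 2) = (b^2 - b - 2)/(b - 1)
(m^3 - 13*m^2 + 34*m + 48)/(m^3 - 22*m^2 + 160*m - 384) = (m + 1)/(m - 8)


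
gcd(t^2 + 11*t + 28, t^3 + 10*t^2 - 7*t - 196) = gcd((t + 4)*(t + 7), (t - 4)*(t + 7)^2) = t + 7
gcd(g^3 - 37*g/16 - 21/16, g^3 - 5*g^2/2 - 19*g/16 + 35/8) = g - 7/4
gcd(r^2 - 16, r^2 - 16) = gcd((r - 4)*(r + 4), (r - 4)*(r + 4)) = r^2 - 16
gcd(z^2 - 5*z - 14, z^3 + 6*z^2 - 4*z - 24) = z + 2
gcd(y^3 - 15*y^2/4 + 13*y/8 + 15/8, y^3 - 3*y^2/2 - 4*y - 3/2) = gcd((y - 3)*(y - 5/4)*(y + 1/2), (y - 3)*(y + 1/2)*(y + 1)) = y^2 - 5*y/2 - 3/2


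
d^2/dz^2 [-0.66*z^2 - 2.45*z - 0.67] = -1.32000000000000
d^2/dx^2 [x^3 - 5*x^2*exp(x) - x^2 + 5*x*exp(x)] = -5*x^2*exp(x) - 15*x*exp(x) + 6*x - 2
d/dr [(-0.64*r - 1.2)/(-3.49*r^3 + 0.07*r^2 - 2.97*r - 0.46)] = (-4.4672*r^3 - 12.5192*r^2 + 0.168*r - 3.2696)/(12.1801*r^6 - 0.4886*r^5 + 20.7355*r^4 + 2.795*r^3 + 8.7565*r^2 + 2.7324*r + 0.2116)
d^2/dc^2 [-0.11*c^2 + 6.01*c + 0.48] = -0.220000000000000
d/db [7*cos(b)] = -7*sin(b)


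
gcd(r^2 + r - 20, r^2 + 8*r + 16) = 1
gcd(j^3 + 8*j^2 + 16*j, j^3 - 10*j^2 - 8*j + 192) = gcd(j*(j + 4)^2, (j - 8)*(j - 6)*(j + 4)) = j + 4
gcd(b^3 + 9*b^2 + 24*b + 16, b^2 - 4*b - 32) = b + 4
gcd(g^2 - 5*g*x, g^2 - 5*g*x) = -g^2 + 5*g*x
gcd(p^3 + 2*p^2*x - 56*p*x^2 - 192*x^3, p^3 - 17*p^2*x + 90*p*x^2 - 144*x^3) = -p + 8*x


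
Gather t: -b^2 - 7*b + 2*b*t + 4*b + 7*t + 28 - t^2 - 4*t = -b^2 - 3*b - t^2 + t*(2*b + 3) + 28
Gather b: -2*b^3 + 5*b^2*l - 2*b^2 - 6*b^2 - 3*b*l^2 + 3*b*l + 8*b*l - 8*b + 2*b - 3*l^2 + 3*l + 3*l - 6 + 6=-2*b^3 + b^2*(5*l - 8) + b*(-3*l^2 + 11*l - 6) - 3*l^2 + 6*l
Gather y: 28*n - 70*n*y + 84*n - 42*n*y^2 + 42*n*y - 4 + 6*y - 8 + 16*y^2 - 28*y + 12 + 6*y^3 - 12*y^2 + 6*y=112*n + 6*y^3 + y^2*(4 - 42*n) + y*(-28*n - 16)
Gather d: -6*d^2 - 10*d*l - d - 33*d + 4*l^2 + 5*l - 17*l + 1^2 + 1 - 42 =-6*d^2 + d*(-10*l - 34) + 4*l^2 - 12*l - 40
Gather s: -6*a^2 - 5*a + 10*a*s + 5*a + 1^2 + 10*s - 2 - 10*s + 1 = -6*a^2 + 10*a*s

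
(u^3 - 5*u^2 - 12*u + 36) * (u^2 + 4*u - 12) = u^5 - u^4 - 44*u^3 + 48*u^2 + 288*u - 432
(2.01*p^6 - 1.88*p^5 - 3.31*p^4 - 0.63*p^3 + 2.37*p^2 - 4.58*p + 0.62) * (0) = 0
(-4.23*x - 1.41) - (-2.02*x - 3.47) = 2.06 - 2.21*x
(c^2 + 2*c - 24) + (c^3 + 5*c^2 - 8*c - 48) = c^3 + 6*c^2 - 6*c - 72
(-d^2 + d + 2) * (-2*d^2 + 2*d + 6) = 2*d^4 - 4*d^3 - 8*d^2 + 10*d + 12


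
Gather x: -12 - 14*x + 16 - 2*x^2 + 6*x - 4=-2*x^2 - 8*x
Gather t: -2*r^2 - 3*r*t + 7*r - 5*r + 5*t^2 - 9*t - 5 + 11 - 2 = -2*r^2 + 2*r + 5*t^2 + t*(-3*r - 9) + 4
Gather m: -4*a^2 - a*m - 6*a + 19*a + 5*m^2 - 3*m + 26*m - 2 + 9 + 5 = -4*a^2 + 13*a + 5*m^2 + m*(23 - a) + 12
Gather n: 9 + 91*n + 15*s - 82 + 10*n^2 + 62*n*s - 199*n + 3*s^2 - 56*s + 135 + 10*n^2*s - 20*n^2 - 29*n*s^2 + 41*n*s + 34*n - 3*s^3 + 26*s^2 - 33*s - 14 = n^2*(10*s - 10) + n*(-29*s^2 + 103*s - 74) - 3*s^3 + 29*s^2 - 74*s + 48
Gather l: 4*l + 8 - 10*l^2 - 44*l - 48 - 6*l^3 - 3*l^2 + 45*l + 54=-6*l^3 - 13*l^2 + 5*l + 14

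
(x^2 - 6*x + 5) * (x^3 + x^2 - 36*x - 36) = x^5 - 5*x^4 - 37*x^3 + 185*x^2 + 36*x - 180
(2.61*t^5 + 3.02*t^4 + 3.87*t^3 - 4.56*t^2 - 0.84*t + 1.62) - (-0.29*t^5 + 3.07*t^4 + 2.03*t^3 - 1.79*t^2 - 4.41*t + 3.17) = 2.9*t^5 - 0.0499999999999998*t^4 + 1.84*t^3 - 2.77*t^2 + 3.57*t - 1.55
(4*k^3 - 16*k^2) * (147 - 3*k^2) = -12*k^5 + 48*k^4 + 588*k^3 - 2352*k^2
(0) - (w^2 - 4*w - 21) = -w^2 + 4*w + 21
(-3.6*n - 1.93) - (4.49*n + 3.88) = -8.09*n - 5.81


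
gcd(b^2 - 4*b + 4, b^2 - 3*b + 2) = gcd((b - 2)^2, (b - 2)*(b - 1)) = b - 2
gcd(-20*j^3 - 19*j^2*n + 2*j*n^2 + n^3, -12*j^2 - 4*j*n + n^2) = 1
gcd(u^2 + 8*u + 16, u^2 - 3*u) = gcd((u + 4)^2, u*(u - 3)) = 1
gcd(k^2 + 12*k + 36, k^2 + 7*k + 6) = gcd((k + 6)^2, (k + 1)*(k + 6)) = k + 6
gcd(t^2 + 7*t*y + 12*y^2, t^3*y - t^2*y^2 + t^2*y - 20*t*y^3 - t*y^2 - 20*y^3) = t + 4*y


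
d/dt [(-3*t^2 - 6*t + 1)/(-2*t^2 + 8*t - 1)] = 2*(-18*t^2 + 5*t - 1)/(4*t^4 - 32*t^3 + 68*t^2 - 16*t + 1)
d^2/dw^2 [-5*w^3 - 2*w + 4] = -30*w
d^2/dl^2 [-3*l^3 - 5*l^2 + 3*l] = -18*l - 10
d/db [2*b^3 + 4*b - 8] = 6*b^2 + 4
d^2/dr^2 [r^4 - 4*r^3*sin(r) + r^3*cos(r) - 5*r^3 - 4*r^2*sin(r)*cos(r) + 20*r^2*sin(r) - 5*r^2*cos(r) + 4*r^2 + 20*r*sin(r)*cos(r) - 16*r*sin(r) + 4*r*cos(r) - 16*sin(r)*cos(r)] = 4*r^3*sin(r) - r^3*cos(r) - 26*r^2*sin(r) + 8*r^2*sin(2*r) - 19*r^2*cos(r) + 12*r^2 + 12*r*sin(r) - 40*r*sin(2*r) + 82*r*cos(r) - 16*r*cos(2*r) - 30*r + 32*sin(r) + 28*sin(2*r) - 42*cos(r) + 40*cos(2*r) + 8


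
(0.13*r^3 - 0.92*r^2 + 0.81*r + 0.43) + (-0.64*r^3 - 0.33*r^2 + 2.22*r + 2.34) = -0.51*r^3 - 1.25*r^2 + 3.03*r + 2.77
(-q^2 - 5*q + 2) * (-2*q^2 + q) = 2*q^4 + 9*q^3 - 9*q^2 + 2*q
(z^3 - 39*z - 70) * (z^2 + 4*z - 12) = z^5 + 4*z^4 - 51*z^3 - 226*z^2 + 188*z + 840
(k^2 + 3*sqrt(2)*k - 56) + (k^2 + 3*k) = 2*k^2 + 3*k + 3*sqrt(2)*k - 56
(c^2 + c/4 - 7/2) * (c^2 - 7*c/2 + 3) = c^4 - 13*c^3/4 - 11*c^2/8 + 13*c - 21/2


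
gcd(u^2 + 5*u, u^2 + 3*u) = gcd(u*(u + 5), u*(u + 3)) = u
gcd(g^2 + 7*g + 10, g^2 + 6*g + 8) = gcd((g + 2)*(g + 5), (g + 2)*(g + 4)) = g + 2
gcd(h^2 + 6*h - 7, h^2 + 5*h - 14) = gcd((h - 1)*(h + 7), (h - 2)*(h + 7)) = h + 7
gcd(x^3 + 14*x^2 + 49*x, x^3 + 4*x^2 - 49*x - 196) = x + 7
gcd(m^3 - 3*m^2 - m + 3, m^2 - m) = m - 1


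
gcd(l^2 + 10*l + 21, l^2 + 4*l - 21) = l + 7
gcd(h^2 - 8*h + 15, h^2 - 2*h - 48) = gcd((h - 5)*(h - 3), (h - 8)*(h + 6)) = 1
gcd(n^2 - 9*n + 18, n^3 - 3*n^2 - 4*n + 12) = n - 3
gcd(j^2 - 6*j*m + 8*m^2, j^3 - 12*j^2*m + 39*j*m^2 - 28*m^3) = j - 4*m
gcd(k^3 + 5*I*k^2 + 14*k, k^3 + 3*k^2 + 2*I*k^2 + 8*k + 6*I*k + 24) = k - 2*I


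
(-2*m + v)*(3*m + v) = -6*m^2 + m*v + v^2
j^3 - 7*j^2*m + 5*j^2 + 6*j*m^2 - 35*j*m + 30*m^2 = (j + 5)*(j - 6*m)*(j - m)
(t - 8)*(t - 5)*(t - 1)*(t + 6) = t^4 - 8*t^3 - 31*t^2 + 278*t - 240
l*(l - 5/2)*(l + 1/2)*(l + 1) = l^4 - l^3 - 13*l^2/4 - 5*l/4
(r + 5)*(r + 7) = r^2 + 12*r + 35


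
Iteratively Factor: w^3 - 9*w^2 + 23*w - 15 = (w - 5)*(w^2 - 4*w + 3) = (w - 5)*(w - 3)*(w - 1)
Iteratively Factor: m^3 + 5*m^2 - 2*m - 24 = (m + 3)*(m^2 + 2*m - 8) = (m + 3)*(m + 4)*(m - 2)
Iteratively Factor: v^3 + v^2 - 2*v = (v)*(v^2 + v - 2) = v*(v - 1)*(v + 2)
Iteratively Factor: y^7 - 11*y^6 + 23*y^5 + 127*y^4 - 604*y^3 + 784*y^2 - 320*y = (y - 1)*(y^6 - 10*y^5 + 13*y^4 + 140*y^3 - 464*y^2 + 320*y) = y*(y - 1)*(y^5 - 10*y^4 + 13*y^3 + 140*y^2 - 464*y + 320) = y*(y - 1)*(y + 4)*(y^4 - 14*y^3 + 69*y^2 - 136*y + 80) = y*(y - 1)^2*(y + 4)*(y^3 - 13*y^2 + 56*y - 80) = y*(y - 5)*(y - 1)^2*(y + 4)*(y^2 - 8*y + 16) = y*(y - 5)*(y - 4)*(y - 1)^2*(y + 4)*(y - 4)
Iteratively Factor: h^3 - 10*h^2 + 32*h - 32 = (h - 2)*(h^2 - 8*h + 16) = (h - 4)*(h - 2)*(h - 4)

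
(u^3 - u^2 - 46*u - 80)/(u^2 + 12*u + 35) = (u^2 - 6*u - 16)/(u + 7)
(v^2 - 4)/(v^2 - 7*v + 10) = (v + 2)/(v - 5)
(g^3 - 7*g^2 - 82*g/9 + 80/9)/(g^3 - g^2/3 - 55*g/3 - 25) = (3*g^2 - 26*g + 16)/(3*(g^2 - 2*g - 15))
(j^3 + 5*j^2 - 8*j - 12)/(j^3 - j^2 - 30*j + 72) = (j^2 - j - 2)/(j^2 - 7*j + 12)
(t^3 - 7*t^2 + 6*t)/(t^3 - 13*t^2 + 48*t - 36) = t/(t - 6)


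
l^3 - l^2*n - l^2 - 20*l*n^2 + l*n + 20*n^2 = (l - 1)*(l - 5*n)*(l + 4*n)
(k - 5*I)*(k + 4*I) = k^2 - I*k + 20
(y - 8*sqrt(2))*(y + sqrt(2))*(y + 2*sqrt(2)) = y^3 - 5*sqrt(2)*y^2 - 44*y - 32*sqrt(2)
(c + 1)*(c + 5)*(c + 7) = c^3 + 13*c^2 + 47*c + 35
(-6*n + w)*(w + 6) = -6*n*w - 36*n + w^2 + 6*w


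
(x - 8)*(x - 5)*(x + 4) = x^3 - 9*x^2 - 12*x + 160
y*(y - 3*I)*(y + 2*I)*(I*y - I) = I*y^4 + y^3 - I*y^3 - y^2 + 6*I*y^2 - 6*I*y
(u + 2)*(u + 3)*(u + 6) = u^3 + 11*u^2 + 36*u + 36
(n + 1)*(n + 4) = n^2 + 5*n + 4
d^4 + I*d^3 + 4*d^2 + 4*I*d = d*(d - 2*I)*(d + I)*(d + 2*I)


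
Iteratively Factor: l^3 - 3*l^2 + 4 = (l + 1)*(l^2 - 4*l + 4) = (l - 2)*(l + 1)*(l - 2)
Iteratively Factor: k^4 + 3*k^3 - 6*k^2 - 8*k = (k + 1)*(k^3 + 2*k^2 - 8*k) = (k + 1)*(k + 4)*(k^2 - 2*k) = k*(k + 1)*(k + 4)*(k - 2)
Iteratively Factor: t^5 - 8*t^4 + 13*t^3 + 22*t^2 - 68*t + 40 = (t - 2)*(t^4 - 6*t^3 + t^2 + 24*t - 20) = (t - 2)*(t - 1)*(t^3 - 5*t^2 - 4*t + 20) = (t - 2)^2*(t - 1)*(t^2 - 3*t - 10) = (t - 2)^2*(t - 1)*(t + 2)*(t - 5)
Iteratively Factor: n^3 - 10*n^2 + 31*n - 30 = (n - 2)*(n^2 - 8*n + 15) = (n - 5)*(n - 2)*(n - 3)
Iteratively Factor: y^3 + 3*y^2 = (y + 3)*(y^2) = y*(y + 3)*(y)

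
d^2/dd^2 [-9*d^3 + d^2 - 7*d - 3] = 2 - 54*d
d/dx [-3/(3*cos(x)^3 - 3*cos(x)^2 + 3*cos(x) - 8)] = 9*(-3*cos(x)^2 + 2*cos(x) - 1)*sin(x)/(3*cos(x)^3 - 3*cos(x)^2 + 3*cos(x) - 8)^2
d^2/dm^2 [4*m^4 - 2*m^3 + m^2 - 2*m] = 48*m^2 - 12*m + 2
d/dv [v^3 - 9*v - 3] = 3*v^2 - 9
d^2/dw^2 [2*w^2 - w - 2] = 4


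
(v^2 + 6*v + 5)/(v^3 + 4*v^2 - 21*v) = (v^2 + 6*v + 5)/(v*(v^2 + 4*v - 21))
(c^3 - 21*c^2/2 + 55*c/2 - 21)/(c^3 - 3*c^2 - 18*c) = (-2*c^3 + 21*c^2 - 55*c + 42)/(2*c*(-c^2 + 3*c + 18))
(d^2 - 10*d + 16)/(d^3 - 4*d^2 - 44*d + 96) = 1/(d + 6)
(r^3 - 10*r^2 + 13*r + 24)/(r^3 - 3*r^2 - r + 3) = (r - 8)/(r - 1)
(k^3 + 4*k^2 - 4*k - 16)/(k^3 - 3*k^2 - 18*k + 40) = (k + 2)/(k - 5)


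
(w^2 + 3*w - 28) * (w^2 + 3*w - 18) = w^4 + 6*w^3 - 37*w^2 - 138*w + 504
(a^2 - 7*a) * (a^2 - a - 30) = a^4 - 8*a^3 - 23*a^2 + 210*a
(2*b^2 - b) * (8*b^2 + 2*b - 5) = 16*b^4 - 4*b^3 - 12*b^2 + 5*b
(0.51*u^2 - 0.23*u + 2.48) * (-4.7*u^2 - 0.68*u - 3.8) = -2.397*u^4 + 0.7342*u^3 - 13.4376*u^2 - 0.8124*u - 9.424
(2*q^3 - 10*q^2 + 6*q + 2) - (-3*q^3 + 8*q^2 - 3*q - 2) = 5*q^3 - 18*q^2 + 9*q + 4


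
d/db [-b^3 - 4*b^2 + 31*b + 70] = -3*b^2 - 8*b + 31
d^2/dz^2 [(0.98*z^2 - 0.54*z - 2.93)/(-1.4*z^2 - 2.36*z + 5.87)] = (1.77635683940025e-15*z^4 + 8.59264000000001*z^3 - 13.86504*z^2 + 84.71064*z + 28.221268)/(2.744*z^6 + 13.8768*z^5 - 11.12328*z^4 - 103.222624*z^3 + 46.638324*z^2 + 243.954852*z - 202.262003)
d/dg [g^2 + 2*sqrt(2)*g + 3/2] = 2*g + 2*sqrt(2)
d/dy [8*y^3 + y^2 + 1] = 2*y*(12*y + 1)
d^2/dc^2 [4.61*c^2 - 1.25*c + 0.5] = 9.22000000000000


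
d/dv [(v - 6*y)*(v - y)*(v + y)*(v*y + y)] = y*(4*v^3 - 18*v^2*y + 3*v^2 - 2*v*y^2 - 12*v*y + 6*y^3 - y^2)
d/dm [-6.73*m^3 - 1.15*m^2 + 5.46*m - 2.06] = -20.19*m^2 - 2.3*m + 5.46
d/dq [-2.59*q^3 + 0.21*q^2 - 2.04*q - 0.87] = -7.77*q^2 + 0.42*q - 2.04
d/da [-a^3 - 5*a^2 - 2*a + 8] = -3*a^2 - 10*a - 2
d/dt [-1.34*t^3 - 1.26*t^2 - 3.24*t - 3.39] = -4.02*t^2 - 2.52*t - 3.24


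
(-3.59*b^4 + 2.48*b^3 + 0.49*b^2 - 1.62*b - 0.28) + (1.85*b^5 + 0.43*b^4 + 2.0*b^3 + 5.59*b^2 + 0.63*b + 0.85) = 1.85*b^5 - 3.16*b^4 + 4.48*b^3 + 6.08*b^2 - 0.99*b + 0.57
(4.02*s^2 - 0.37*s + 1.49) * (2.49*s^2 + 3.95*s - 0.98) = 10.0098*s^4 + 14.9577*s^3 - 1.691*s^2 + 6.2481*s - 1.4602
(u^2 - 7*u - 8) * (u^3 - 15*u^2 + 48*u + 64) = u^5 - 22*u^4 + 145*u^3 - 152*u^2 - 832*u - 512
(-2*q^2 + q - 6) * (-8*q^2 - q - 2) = 16*q^4 - 6*q^3 + 51*q^2 + 4*q + 12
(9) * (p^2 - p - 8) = 9*p^2 - 9*p - 72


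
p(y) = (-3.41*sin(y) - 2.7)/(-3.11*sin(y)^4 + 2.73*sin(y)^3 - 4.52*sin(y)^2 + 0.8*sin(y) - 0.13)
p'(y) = (-3.41*sin(y) - 2.7)*(12.44*sin(y)^3*cos(y) - 8.19*sin(y)^2*cos(y) + 9.04*sin(y)*cos(y) - 0.8*cos(y))/(-3.11*sin(y)^4 + 2.73*sin(y)^3 - 4.52*sin(y)^2 + 0.8*sin(y) - 0.13)^2 - 3.41*cos(y)/(-3.11*sin(y)^4 + 2.73*sin(y)^3 - 4.52*sin(y)^2 + 0.8*sin(y) - 0.13)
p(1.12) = 1.85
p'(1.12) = -2.04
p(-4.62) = 1.46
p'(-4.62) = 0.32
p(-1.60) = -0.06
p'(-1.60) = -0.00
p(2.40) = 3.43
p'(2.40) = 7.65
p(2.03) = 1.87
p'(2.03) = 2.10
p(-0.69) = 0.14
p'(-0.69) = 1.11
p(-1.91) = -0.05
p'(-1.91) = -0.07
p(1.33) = 1.55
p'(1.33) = -0.90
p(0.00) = 20.77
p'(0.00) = 154.04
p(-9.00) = 0.86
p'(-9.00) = -5.58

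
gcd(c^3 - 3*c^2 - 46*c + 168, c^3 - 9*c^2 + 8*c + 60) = c - 6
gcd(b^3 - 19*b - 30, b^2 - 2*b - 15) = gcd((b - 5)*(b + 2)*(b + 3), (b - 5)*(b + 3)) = b^2 - 2*b - 15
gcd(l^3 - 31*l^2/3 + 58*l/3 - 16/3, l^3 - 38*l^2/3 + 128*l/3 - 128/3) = l^2 - 10*l + 16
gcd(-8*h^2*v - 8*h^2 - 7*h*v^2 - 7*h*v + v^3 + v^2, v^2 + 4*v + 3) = v + 1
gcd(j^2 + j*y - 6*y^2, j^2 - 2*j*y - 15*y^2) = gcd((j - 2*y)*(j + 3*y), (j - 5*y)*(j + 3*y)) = j + 3*y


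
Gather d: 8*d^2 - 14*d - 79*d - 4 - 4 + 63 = 8*d^2 - 93*d + 55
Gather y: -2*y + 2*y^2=2*y^2 - 2*y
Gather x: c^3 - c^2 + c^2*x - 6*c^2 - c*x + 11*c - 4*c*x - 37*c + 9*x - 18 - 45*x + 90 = c^3 - 7*c^2 - 26*c + x*(c^2 - 5*c - 36) + 72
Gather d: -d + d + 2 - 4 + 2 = 0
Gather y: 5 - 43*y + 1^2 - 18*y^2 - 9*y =-18*y^2 - 52*y + 6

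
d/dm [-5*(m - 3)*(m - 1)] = 20 - 10*m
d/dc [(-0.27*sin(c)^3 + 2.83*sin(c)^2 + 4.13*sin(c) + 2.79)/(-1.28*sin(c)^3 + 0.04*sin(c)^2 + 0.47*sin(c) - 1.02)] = (2.22044604925031e-16*sin(c)^5 + 3.6116*sin(c)^4 + 10.319*sin(c)^3 + 12.7047*sin(c)^2 - 5.9964*sin(c) - 5.5239)*cos(c)/(1.6384*sin(c)^6 - 0.1024*sin(c)^5 - 1.2016*sin(c)^4 + 2.6488*sin(c)^3 + 0.1393*sin(c)^2 - 0.9588*sin(c) + 1.0404)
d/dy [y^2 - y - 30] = 2*y - 1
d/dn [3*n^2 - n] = 6*n - 1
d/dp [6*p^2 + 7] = 12*p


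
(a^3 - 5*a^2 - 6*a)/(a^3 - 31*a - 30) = a/(a + 5)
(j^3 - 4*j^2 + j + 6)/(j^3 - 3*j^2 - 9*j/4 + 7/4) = 4*(j^2 - 5*j + 6)/(4*j^2 - 16*j + 7)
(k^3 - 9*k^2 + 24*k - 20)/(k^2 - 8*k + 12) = (k^2 - 7*k + 10)/(k - 6)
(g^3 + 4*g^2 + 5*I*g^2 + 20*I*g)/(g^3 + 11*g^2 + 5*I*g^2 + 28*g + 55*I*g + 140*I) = g/(g + 7)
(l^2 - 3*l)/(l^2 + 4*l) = (l - 3)/(l + 4)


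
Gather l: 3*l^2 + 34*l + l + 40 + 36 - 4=3*l^2 + 35*l + 72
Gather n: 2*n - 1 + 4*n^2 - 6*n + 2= 4*n^2 - 4*n + 1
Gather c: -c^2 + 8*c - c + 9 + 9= -c^2 + 7*c + 18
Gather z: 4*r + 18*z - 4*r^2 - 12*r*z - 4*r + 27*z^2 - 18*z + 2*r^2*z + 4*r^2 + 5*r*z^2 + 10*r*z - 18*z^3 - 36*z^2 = -18*z^3 + z^2*(5*r - 9) + z*(2*r^2 - 2*r)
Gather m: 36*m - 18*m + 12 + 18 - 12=18*m + 18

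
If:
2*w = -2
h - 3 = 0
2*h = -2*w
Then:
No Solution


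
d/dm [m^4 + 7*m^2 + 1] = 4*m^3 + 14*m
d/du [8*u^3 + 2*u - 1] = 24*u^2 + 2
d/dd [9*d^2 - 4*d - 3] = 18*d - 4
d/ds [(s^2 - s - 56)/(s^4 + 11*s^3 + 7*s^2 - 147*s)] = 2*(-s^3 + 10*s^2 + 32*s - 84)/(s^2*(s^4 + 8*s^3 - 26*s^2 - 168*s + 441))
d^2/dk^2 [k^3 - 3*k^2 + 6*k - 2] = 6*k - 6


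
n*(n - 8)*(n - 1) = n^3 - 9*n^2 + 8*n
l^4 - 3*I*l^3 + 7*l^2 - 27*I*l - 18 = (l - 3*I)*(l - 2*I)*(l - I)*(l + 3*I)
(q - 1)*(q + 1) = q^2 - 1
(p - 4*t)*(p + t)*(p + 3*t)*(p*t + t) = p^4*t + p^3*t - 13*p^2*t^3 - 12*p*t^4 - 13*p*t^3 - 12*t^4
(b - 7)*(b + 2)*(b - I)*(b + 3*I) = b^4 - 5*b^3 + 2*I*b^3 - 11*b^2 - 10*I*b^2 - 15*b - 28*I*b - 42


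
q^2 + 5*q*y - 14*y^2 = (q - 2*y)*(q + 7*y)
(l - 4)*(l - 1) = l^2 - 5*l + 4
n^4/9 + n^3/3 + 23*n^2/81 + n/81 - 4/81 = (n/3 + 1/3)^2*(n - 1/3)*(n + 4/3)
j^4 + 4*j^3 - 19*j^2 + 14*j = j*(j - 2)*(j - 1)*(j + 7)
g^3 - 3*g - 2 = (g - 2)*(g + 1)^2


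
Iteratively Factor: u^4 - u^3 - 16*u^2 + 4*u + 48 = (u - 2)*(u^3 + u^2 - 14*u - 24) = (u - 2)*(u + 3)*(u^2 - 2*u - 8) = (u - 2)*(u + 2)*(u + 3)*(u - 4)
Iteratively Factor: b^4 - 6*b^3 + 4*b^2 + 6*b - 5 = (b - 5)*(b^3 - b^2 - b + 1) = (b - 5)*(b + 1)*(b^2 - 2*b + 1) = (b - 5)*(b - 1)*(b + 1)*(b - 1)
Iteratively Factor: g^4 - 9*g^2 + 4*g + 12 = (g - 2)*(g^3 + 2*g^2 - 5*g - 6) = (g - 2)*(g + 1)*(g^2 + g - 6) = (g - 2)^2*(g + 1)*(g + 3)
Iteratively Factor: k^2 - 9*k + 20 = (k - 5)*(k - 4)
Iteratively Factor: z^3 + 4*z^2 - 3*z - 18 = (z - 2)*(z^2 + 6*z + 9) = (z - 2)*(z + 3)*(z + 3)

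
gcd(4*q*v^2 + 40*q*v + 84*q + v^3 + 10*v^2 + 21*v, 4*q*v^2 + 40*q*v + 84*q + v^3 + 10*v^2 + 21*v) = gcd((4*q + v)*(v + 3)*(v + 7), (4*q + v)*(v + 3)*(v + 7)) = 4*q*v^2 + 40*q*v + 84*q + v^3 + 10*v^2 + 21*v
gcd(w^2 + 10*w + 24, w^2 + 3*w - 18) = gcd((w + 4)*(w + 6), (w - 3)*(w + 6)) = w + 6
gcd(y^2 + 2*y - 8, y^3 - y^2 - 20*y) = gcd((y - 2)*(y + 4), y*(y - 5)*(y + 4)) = y + 4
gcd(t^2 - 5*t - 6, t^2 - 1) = t + 1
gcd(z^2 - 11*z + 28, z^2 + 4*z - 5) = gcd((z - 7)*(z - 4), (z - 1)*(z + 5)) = 1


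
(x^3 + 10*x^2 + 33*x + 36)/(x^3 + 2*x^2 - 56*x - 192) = (x^2 + 6*x + 9)/(x^2 - 2*x - 48)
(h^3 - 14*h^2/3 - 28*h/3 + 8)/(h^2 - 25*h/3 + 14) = (3*h^2 + 4*h - 4)/(3*h - 7)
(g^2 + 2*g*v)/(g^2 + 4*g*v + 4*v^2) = g/(g + 2*v)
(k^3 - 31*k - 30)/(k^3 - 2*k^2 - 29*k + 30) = (k + 1)/(k - 1)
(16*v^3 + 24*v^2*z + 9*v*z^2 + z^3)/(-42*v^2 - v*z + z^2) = (16*v^3 + 24*v^2*z + 9*v*z^2 + z^3)/(-42*v^2 - v*z + z^2)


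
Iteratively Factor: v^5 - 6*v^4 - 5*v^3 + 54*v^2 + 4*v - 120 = (v + 2)*(v^4 - 8*v^3 + 11*v^2 + 32*v - 60) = (v - 3)*(v + 2)*(v^3 - 5*v^2 - 4*v + 20) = (v - 3)*(v - 2)*(v + 2)*(v^2 - 3*v - 10) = (v - 3)*(v - 2)*(v + 2)^2*(v - 5)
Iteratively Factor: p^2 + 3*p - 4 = (p - 1)*(p + 4)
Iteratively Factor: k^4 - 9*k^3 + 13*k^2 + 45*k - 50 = (k - 5)*(k^3 - 4*k^2 - 7*k + 10) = (k - 5)*(k - 1)*(k^2 - 3*k - 10) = (k - 5)*(k - 1)*(k + 2)*(k - 5)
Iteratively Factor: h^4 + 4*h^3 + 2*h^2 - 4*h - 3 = (h - 1)*(h^3 + 5*h^2 + 7*h + 3) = (h - 1)*(h + 1)*(h^2 + 4*h + 3) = (h - 1)*(h + 1)*(h + 3)*(h + 1)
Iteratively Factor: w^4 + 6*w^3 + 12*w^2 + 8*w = (w + 2)*(w^3 + 4*w^2 + 4*w) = (w + 2)^2*(w^2 + 2*w) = w*(w + 2)^2*(w + 2)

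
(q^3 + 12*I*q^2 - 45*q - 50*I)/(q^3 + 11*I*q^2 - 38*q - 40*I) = (q + 5*I)/(q + 4*I)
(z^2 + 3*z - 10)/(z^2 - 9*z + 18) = (z^2 + 3*z - 10)/(z^2 - 9*z + 18)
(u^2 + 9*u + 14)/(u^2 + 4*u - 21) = (u + 2)/(u - 3)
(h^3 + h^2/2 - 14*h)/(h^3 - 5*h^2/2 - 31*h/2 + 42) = h/(h - 3)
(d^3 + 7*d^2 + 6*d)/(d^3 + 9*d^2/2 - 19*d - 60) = 2*d*(d + 1)/(2*d^2 - 3*d - 20)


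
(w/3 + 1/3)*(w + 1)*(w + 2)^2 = w^4/3 + 2*w^3 + 13*w^2/3 + 4*w + 4/3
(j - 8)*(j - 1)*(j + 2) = j^3 - 7*j^2 - 10*j + 16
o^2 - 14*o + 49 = (o - 7)^2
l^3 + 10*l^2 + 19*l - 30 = (l - 1)*(l + 5)*(l + 6)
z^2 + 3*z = z*(z + 3)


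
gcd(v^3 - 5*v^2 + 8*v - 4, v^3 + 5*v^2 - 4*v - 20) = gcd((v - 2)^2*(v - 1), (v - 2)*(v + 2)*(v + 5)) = v - 2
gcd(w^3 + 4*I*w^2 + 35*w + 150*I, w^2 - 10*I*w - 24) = w - 6*I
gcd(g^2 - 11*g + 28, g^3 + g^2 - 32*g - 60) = 1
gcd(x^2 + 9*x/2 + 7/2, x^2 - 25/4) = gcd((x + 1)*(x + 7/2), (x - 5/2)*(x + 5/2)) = 1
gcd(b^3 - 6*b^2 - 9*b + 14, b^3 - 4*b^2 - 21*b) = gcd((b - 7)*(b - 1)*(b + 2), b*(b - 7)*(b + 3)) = b - 7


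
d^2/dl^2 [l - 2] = 0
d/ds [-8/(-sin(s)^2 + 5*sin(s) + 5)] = 8*(5 - 2*sin(s))*cos(s)/(5*sin(s) + cos(s)^2 + 4)^2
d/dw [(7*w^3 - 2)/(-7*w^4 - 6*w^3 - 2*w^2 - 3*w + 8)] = (49*w^6 - 14*w^4 - 98*w^3 + 132*w^2 - 8*w - 6)/(49*w^8 + 84*w^7 + 64*w^6 + 66*w^5 - 72*w^4 - 84*w^3 - 23*w^2 - 48*w + 64)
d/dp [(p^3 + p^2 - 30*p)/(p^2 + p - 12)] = (p^4 + 2*p^3 - 5*p^2 - 24*p + 360)/(p^4 + 2*p^3 - 23*p^2 - 24*p + 144)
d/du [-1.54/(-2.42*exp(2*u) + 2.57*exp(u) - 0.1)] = (3.9578 - 7.4536*exp(u))*exp(u)/(2.42*exp(2*u) - 2.57*exp(u) + 0.1)^2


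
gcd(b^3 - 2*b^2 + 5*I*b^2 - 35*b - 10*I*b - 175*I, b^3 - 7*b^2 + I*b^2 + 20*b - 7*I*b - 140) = b^2 + b*(-7 + 5*I) - 35*I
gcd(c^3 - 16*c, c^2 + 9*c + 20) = c + 4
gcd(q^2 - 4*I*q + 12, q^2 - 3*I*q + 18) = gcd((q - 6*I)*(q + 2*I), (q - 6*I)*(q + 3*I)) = q - 6*I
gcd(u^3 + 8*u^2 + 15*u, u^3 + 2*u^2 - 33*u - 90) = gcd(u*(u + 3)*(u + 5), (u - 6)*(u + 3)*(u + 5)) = u^2 + 8*u + 15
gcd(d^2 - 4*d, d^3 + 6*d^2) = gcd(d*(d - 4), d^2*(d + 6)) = d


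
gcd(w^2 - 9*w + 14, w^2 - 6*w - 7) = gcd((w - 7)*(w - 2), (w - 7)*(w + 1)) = w - 7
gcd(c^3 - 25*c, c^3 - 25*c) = c^3 - 25*c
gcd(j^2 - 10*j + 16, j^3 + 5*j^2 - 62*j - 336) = j - 8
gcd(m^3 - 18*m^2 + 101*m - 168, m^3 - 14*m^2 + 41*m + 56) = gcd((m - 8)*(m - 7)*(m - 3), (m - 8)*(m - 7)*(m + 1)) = m^2 - 15*m + 56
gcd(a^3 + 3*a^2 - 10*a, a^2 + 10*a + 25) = a + 5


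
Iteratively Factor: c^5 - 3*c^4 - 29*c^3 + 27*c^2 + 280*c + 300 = (c + 2)*(c^4 - 5*c^3 - 19*c^2 + 65*c + 150) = (c - 5)*(c + 2)*(c^3 - 19*c - 30) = (c - 5)*(c + 2)*(c + 3)*(c^2 - 3*c - 10) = (c - 5)^2*(c + 2)*(c + 3)*(c + 2)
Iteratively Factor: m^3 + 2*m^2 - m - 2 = (m - 1)*(m^2 + 3*m + 2) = (m - 1)*(m + 1)*(m + 2)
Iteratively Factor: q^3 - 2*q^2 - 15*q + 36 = (q - 3)*(q^2 + q - 12) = (q - 3)*(q + 4)*(q - 3)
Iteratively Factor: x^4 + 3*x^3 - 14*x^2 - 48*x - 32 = (x - 4)*(x^3 + 7*x^2 + 14*x + 8) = (x - 4)*(x + 4)*(x^2 + 3*x + 2) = (x - 4)*(x + 1)*(x + 4)*(x + 2)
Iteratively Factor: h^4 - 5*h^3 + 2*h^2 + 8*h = (h - 2)*(h^3 - 3*h^2 - 4*h) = (h - 2)*(h + 1)*(h^2 - 4*h) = h*(h - 2)*(h + 1)*(h - 4)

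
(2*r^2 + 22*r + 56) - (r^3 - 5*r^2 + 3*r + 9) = -r^3 + 7*r^2 + 19*r + 47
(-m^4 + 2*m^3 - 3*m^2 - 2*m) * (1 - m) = m^5 - 3*m^4 + 5*m^3 - m^2 - 2*m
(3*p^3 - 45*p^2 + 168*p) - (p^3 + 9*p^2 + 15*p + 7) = 2*p^3 - 54*p^2 + 153*p - 7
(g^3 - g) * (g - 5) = g^4 - 5*g^3 - g^2 + 5*g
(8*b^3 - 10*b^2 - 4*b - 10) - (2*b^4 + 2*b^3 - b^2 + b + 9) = -2*b^4 + 6*b^3 - 9*b^2 - 5*b - 19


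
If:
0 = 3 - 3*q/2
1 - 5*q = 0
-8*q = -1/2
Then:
No Solution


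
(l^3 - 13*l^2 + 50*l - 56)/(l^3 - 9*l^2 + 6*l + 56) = (l - 2)/(l + 2)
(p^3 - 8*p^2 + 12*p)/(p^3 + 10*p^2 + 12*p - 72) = p*(p - 6)/(p^2 + 12*p + 36)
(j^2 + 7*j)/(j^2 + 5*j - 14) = j/(j - 2)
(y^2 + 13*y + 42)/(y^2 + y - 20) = (y^2 + 13*y + 42)/(y^2 + y - 20)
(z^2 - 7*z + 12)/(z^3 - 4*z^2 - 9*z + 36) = 1/(z + 3)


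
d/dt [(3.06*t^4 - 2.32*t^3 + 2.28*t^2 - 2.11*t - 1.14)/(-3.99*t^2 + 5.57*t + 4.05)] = (-24.4188*t^5 + 60.3894*t^4 + 23.7272*t^3 - 23.9073*t^2 + 9.3708*t - 2.1957)/(15.9201*t^4 - 44.4486*t^3 - 1.2941*t^2 + 45.117*t + 16.4025)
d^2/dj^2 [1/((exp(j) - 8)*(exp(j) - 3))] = (4*exp(3*j) - 33*exp(2*j) + 25*exp(j) + 264)*exp(j)/(exp(6*j) - 33*exp(5*j) + 435*exp(4*j) - 2915*exp(3*j) + 10440*exp(2*j) - 19008*exp(j) + 13824)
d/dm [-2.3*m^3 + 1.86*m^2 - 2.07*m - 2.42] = -6.9*m^2 + 3.72*m - 2.07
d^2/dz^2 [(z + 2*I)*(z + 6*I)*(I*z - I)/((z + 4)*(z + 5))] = (z^3*(160 + 116*I) + z^2*(960 + 1272*I) + z*(-960 + 4488*I) - 9280 + 4984*I)/(z^6 + 27*z^5 + 303*z^4 + 1809*z^3 + 6060*z^2 + 10800*z + 8000)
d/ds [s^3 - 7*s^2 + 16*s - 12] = 3*s^2 - 14*s + 16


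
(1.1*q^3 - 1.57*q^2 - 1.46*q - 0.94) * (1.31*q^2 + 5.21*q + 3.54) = 1.441*q^5 + 3.6743*q^4 - 6.1983*q^3 - 14.3958*q^2 - 10.0658*q - 3.3276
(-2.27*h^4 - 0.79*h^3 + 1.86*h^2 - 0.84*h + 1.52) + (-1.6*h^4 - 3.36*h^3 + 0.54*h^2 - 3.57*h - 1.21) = -3.87*h^4 - 4.15*h^3 + 2.4*h^2 - 4.41*h + 0.31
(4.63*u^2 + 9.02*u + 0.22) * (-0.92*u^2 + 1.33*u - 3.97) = -4.2596*u^4 - 2.1405*u^3 - 6.5869*u^2 - 35.5168*u - 0.8734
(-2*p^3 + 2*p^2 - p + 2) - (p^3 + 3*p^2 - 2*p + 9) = -3*p^3 - p^2 + p - 7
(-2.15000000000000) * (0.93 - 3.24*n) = 6.966*n - 1.9995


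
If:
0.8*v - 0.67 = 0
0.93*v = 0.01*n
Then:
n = 77.89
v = 0.84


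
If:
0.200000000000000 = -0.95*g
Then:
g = -0.21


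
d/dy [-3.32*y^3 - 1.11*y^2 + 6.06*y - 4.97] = -9.96*y^2 - 2.22*y + 6.06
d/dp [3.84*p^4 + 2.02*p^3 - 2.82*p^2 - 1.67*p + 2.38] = 15.36*p^3 + 6.06*p^2 - 5.64*p - 1.67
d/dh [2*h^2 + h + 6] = 4*h + 1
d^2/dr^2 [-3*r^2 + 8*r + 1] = -6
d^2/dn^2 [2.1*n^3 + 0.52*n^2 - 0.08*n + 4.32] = 12.6*n + 1.04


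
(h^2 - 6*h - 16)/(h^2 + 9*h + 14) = (h - 8)/(h + 7)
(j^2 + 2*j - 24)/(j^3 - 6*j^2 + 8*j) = (j + 6)/(j*(j - 2))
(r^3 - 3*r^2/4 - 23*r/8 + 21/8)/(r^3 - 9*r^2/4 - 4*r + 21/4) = (r - 3/2)/(r - 3)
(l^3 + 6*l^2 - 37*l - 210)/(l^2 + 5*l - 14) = (l^2 - l - 30)/(l - 2)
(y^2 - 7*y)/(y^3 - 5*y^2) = (y - 7)/(y*(y - 5))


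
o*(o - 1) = o^2 - o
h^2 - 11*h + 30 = (h - 6)*(h - 5)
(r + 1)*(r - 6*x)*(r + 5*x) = r^3 - r^2*x + r^2 - 30*r*x^2 - r*x - 30*x^2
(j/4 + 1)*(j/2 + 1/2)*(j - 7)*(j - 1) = j^4/8 - 3*j^3/8 - 29*j^2/8 + 3*j/8 + 7/2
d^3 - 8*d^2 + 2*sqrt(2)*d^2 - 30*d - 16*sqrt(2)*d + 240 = (d - 8)*(d - 3*sqrt(2))*(d + 5*sqrt(2))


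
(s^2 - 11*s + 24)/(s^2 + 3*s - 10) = (s^2 - 11*s + 24)/(s^2 + 3*s - 10)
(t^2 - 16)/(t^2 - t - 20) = (t - 4)/(t - 5)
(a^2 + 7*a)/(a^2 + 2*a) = (a + 7)/(a + 2)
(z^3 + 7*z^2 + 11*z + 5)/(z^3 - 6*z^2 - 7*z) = (z^2 + 6*z + 5)/(z*(z - 7))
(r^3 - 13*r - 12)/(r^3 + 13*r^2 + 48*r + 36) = (r^2 - r - 12)/(r^2 + 12*r + 36)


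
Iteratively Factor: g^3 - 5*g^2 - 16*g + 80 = (g - 5)*(g^2 - 16) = (g - 5)*(g + 4)*(g - 4)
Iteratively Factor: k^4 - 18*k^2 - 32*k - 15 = (k + 1)*(k^3 - k^2 - 17*k - 15) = (k + 1)*(k + 3)*(k^2 - 4*k - 5) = (k - 5)*(k + 1)*(k + 3)*(k + 1)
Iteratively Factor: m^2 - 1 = (m - 1)*(m + 1)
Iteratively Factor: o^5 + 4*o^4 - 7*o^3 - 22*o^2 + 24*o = (o + 3)*(o^4 + o^3 - 10*o^2 + 8*o) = o*(o + 3)*(o^3 + o^2 - 10*o + 8) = o*(o - 2)*(o + 3)*(o^2 + 3*o - 4) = o*(o - 2)*(o - 1)*(o + 3)*(o + 4)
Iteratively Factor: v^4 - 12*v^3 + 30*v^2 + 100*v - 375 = (v - 5)*(v^3 - 7*v^2 - 5*v + 75) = (v - 5)^2*(v^2 - 2*v - 15) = (v - 5)^2*(v + 3)*(v - 5)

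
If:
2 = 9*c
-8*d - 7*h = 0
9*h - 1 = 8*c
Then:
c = 2/9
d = -175/648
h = 25/81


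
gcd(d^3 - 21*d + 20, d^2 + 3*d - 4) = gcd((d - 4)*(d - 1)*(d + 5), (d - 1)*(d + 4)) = d - 1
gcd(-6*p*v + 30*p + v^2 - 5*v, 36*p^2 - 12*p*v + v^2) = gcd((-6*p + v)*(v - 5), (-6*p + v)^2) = 6*p - v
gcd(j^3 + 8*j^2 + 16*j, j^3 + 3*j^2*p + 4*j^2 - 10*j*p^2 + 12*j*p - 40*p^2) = j + 4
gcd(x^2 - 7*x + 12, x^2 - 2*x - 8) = x - 4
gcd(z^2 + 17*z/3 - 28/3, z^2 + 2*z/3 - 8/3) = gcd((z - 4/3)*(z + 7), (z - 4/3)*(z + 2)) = z - 4/3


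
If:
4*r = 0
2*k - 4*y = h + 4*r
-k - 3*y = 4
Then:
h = -10*y - 8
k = -3*y - 4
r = 0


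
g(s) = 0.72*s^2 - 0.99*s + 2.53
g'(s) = 1.44*s - 0.99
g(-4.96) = 25.15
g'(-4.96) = -8.13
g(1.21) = 2.39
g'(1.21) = 0.75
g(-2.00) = 7.39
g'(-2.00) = -3.87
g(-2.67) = 10.31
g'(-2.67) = -4.83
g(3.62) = 8.38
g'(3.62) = 4.22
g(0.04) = 2.49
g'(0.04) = -0.93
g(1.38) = 2.53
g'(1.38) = 1.00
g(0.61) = 2.19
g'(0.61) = -0.11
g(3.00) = 6.04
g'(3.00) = 3.33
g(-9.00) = 69.76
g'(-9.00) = -13.95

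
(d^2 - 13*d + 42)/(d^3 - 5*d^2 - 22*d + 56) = (d - 6)/(d^2 + 2*d - 8)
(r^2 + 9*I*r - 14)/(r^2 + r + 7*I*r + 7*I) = (r + 2*I)/(r + 1)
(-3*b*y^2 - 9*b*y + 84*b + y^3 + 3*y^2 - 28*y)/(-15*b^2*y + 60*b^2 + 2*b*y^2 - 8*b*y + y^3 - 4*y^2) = (y + 7)/(5*b + y)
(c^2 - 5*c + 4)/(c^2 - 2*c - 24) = (-c^2 + 5*c - 4)/(-c^2 + 2*c + 24)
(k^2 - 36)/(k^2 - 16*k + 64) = (k^2 - 36)/(k^2 - 16*k + 64)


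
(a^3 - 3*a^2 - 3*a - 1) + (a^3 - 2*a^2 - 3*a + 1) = 2*a^3 - 5*a^2 - 6*a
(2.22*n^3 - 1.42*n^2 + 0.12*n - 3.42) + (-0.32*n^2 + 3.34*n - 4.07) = 2.22*n^3 - 1.74*n^2 + 3.46*n - 7.49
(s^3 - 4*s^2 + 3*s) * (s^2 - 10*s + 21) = s^5 - 14*s^4 + 64*s^3 - 114*s^2 + 63*s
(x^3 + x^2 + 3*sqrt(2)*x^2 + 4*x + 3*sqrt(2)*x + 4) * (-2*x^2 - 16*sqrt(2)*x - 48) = -2*x^5 - 22*sqrt(2)*x^4 - 2*x^4 - 152*x^3 - 22*sqrt(2)*x^3 - 208*sqrt(2)*x^2 - 152*x^2 - 208*sqrt(2)*x - 192*x - 192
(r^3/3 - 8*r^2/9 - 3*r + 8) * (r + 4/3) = r^4/3 - 4*r^3/9 - 113*r^2/27 + 4*r + 32/3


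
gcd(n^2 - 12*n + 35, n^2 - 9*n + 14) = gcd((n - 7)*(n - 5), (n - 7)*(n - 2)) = n - 7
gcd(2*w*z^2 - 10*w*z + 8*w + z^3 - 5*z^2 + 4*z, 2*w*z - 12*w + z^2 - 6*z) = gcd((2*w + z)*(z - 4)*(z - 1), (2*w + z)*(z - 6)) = 2*w + z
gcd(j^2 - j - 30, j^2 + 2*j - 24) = 1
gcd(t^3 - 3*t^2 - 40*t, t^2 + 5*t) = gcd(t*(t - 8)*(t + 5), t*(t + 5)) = t^2 + 5*t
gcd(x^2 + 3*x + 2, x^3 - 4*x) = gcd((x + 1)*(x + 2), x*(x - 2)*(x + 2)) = x + 2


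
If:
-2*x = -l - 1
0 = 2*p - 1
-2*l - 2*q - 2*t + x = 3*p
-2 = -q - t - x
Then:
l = -8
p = 1/2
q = 11/2 - t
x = -7/2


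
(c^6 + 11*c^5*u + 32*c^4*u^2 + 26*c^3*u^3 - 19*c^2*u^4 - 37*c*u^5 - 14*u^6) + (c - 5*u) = c^6 + 11*c^5*u + 32*c^4*u^2 + 26*c^3*u^3 - 19*c^2*u^4 - 37*c*u^5 + c - 14*u^6 - 5*u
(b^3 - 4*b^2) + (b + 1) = b^3 - 4*b^2 + b + 1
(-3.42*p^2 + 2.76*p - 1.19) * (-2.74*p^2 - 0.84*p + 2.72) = 9.3708*p^4 - 4.6896*p^3 - 8.3602*p^2 + 8.5068*p - 3.2368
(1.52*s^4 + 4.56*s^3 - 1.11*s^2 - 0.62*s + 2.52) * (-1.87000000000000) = -2.8424*s^4 - 8.5272*s^3 + 2.0757*s^2 + 1.1594*s - 4.7124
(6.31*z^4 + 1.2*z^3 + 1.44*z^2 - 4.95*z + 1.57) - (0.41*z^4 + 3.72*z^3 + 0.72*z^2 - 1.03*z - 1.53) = 5.9*z^4 - 2.52*z^3 + 0.72*z^2 - 3.92*z + 3.1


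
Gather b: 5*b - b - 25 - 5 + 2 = 4*b - 28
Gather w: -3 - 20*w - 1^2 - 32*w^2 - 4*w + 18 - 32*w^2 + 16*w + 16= -64*w^2 - 8*w + 30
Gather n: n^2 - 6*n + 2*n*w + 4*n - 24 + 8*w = n^2 + n*(2*w - 2) + 8*w - 24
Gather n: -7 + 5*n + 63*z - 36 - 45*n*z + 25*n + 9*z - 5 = n*(30 - 45*z) + 72*z - 48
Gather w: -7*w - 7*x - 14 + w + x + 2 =-6*w - 6*x - 12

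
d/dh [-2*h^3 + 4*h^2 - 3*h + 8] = -6*h^2 + 8*h - 3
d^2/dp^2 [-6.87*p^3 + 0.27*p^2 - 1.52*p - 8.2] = 0.54 - 41.22*p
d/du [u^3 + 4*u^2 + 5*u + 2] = 3*u^2 + 8*u + 5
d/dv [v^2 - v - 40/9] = 2*v - 1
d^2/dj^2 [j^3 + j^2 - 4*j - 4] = 6*j + 2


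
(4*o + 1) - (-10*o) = 14*o + 1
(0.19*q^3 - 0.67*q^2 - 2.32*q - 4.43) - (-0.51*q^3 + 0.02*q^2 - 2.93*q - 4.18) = 0.7*q^3 - 0.69*q^2 + 0.61*q - 0.25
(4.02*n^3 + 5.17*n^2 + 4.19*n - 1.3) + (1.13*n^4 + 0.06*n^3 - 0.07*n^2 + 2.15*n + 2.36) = 1.13*n^4 + 4.08*n^3 + 5.1*n^2 + 6.34*n + 1.06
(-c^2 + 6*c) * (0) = 0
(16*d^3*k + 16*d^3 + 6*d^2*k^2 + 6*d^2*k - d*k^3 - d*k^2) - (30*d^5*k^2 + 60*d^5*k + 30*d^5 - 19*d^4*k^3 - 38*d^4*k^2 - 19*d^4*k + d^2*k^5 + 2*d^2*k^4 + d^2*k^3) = -30*d^5*k^2 - 60*d^5*k - 30*d^5 + 19*d^4*k^3 + 38*d^4*k^2 + 19*d^4*k + 16*d^3*k + 16*d^3 - d^2*k^5 - 2*d^2*k^4 - d^2*k^3 + 6*d^2*k^2 + 6*d^2*k - d*k^3 - d*k^2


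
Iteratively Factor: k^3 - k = (k)*(k^2 - 1) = k*(k - 1)*(k + 1)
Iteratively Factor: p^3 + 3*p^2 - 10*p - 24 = (p + 2)*(p^2 + p - 12) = (p - 3)*(p + 2)*(p + 4)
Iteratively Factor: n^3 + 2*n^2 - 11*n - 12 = (n + 4)*(n^2 - 2*n - 3) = (n - 3)*(n + 4)*(n + 1)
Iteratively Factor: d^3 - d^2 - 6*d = (d + 2)*(d^2 - 3*d) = (d - 3)*(d + 2)*(d)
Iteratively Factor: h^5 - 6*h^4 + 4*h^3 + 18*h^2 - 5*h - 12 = (h - 1)*(h^4 - 5*h^3 - h^2 + 17*h + 12) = (h - 1)*(h + 1)*(h^3 - 6*h^2 + 5*h + 12) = (h - 3)*(h - 1)*(h + 1)*(h^2 - 3*h - 4) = (h - 4)*(h - 3)*(h - 1)*(h + 1)*(h + 1)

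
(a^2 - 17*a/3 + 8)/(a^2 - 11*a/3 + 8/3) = (a - 3)/(a - 1)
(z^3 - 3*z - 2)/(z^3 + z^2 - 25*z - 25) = (z^2 - z - 2)/(z^2 - 25)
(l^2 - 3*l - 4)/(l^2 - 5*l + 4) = (l + 1)/(l - 1)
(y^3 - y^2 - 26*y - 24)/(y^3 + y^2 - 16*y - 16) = (y - 6)/(y - 4)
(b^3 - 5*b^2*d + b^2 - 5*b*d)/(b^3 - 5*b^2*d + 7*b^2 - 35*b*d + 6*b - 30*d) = b/(b + 6)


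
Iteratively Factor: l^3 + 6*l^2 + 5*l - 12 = (l + 3)*(l^2 + 3*l - 4) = (l + 3)*(l + 4)*(l - 1)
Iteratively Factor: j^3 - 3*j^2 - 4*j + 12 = (j - 2)*(j^2 - j - 6) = (j - 2)*(j + 2)*(j - 3)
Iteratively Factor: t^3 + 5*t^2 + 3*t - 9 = (t + 3)*(t^2 + 2*t - 3) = (t + 3)^2*(t - 1)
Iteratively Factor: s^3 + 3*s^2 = (s)*(s^2 + 3*s) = s*(s + 3)*(s)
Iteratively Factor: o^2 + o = (o + 1)*(o)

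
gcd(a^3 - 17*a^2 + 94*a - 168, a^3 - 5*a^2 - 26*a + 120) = a^2 - 10*a + 24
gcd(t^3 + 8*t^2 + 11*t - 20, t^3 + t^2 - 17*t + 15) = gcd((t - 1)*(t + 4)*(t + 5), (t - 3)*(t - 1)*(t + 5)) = t^2 + 4*t - 5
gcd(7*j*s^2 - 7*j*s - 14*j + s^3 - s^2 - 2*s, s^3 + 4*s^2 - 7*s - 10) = s^2 - s - 2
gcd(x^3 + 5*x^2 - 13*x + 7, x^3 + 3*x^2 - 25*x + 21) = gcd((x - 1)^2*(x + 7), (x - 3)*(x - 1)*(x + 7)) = x^2 + 6*x - 7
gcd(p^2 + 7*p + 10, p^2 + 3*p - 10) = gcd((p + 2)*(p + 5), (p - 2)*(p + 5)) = p + 5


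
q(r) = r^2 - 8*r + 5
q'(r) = 2*r - 8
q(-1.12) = 15.21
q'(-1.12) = -10.24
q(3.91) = -10.99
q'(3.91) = -0.18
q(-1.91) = 23.93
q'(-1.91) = -11.82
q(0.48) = 1.39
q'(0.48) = -7.04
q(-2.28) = 28.44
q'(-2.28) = -12.56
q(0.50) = 1.25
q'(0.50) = -7.00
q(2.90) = -9.79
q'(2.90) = -2.20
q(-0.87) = 12.72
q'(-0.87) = -9.74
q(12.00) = 53.00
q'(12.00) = 16.00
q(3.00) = -10.00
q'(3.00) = -2.00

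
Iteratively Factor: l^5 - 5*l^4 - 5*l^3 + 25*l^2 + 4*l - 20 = (l - 5)*(l^4 - 5*l^2 + 4) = (l - 5)*(l + 1)*(l^3 - l^2 - 4*l + 4) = (l - 5)*(l - 2)*(l + 1)*(l^2 + l - 2) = (l - 5)*(l - 2)*(l + 1)*(l + 2)*(l - 1)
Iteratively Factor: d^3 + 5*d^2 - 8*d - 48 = (d - 3)*(d^2 + 8*d + 16) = (d - 3)*(d + 4)*(d + 4)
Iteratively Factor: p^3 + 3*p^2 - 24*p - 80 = (p + 4)*(p^2 - p - 20) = (p - 5)*(p + 4)*(p + 4)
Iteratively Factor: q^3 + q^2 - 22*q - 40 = (q - 5)*(q^2 + 6*q + 8) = (q - 5)*(q + 2)*(q + 4)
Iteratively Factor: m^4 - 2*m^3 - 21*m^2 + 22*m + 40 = (m + 4)*(m^3 - 6*m^2 + 3*m + 10) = (m - 2)*(m + 4)*(m^2 - 4*m - 5) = (m - 5)*(m - 2)*(m + 4)*(m + 1)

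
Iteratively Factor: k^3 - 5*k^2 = (k - 5)*(k^2) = k*(k - 5)*(k)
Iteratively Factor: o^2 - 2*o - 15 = (o + 3)*(o - 5)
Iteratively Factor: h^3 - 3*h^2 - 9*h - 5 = (h + 1)*(h^2 - 4*h - 5) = (h + 1)^2*(h - 5)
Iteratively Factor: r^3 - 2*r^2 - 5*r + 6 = (r - 3)*(r^2 + r - 2) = (r - 3)*(r + 2)*(r - 1)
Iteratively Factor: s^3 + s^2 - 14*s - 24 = (s + 3)*(s^2 - 2*s - 8) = (s - 4)*(s + 3)*(s + 2)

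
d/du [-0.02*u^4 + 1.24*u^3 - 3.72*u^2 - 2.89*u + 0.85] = -0.08*u^3 + 3.72*u^2 - 7.44*u - 2.89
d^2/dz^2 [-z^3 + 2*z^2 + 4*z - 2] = 4 - 6*z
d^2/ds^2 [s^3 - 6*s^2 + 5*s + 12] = 6*s - 12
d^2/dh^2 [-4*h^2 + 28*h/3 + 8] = -8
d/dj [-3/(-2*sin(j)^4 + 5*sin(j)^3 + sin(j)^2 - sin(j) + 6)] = 3*(-8*sin(j)^3 + 15*sin(j)^2 + 2*sin(j) - 1)*cos(j)/(-2*sin(j)^4 + 5*sin(j)^3 + sin(j)^2 - sin(j) + 6)^2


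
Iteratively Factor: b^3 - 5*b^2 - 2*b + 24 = (b - 3)*(b^2 - 2*b - 8) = (b - 3)*(b + 2)*(b - 4)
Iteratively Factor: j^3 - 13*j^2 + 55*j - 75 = (j - 3)*(j^2 - 10*j + 25) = (j - 5)*(j - 3)*(j - 5)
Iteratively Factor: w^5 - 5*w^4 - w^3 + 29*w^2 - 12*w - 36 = (w - 3)*(w^4 - 2*w^3 - 7*w^2 + 8*w + 12) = (w - 3)*(w + 2)*(w^3 - 4*w^2 + w + 6) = (w - 3)^2*(w + 2)*(w^2 - w - 2) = (w - 3)^2*(w - 2)*(w + 2)*(w + 1)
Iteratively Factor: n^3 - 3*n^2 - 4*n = (n)*(n^2 - 3*n - 4) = n*(n + 1)*(n - 4)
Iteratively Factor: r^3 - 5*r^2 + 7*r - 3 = (r - 1)*(r^2 - 4*r + 3) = (r - 3)*(r - 1)*(r - 1)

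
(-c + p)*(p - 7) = -c*p + 7*c + p^2 - 7*p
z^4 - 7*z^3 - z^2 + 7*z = z*(z - 7)*(z - 1)*(z + 1)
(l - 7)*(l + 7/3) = l^2 - 14*l/3 - 49/3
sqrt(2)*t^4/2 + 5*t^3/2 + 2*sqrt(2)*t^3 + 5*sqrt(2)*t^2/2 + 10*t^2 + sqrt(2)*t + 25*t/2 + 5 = (t + 1)^2*(t + 5*sqrt(2)/2)*(sqrt(2)*t/2 + sqrt(2))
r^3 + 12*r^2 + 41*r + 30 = (r + 1)*(r + 5)*(r + 6)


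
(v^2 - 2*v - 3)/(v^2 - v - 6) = (v + 1)/(v + 2)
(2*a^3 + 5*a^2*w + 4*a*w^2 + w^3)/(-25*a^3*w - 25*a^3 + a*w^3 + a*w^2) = (2*a^3 + 5*a^2*w + 4*a*w^2 + w^3)/(a*(-25*a^2*w - 25*a^2 + w^3 + w^2))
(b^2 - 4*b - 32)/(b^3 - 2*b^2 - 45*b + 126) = (b^2 - 4*b - 32)/(b^3 - 2*b^2 - 45*b + 126)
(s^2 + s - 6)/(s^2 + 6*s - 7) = (s^2 + s - 6)/(s^2 + 6*s - 7)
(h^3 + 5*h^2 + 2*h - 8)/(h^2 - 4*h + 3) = (h^2 + 6*h + 8)/(h - 3)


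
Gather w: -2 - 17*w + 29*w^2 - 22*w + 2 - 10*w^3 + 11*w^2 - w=-10*w^3 + 40*w^2 - 40*w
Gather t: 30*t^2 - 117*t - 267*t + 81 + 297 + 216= 30*t^2 - 384*t + 594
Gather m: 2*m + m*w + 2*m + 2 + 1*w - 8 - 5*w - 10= m*(w + 4) - 4*w - 16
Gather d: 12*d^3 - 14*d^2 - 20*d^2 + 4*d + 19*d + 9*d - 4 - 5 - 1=12*d^3 - 34*d^2 + 32*d - 10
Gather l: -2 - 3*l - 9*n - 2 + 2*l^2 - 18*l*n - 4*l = 2*l^2 + l*(-18*n - 7) - 9*n - 4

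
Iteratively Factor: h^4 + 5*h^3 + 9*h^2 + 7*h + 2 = (h + 2)*(h^3 + 3*h^2 + 3*h + 1) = (h + 1)*(h + 2)*(h^2 + 2*h + 1) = (h + 1)^2*(h + 2)*(h + 1)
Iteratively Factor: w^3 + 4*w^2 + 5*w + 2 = (w + 2)*(w^2 + 2*w + 1) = (w + 1)*(w + 2)*(w + 1)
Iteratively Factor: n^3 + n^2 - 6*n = (n)*(n^2 + n - 6) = n*(n - 2)*(n + 3)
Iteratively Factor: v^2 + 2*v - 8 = (v + 4)*(v - 2)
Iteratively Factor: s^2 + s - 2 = (s - 1)*(s + 2)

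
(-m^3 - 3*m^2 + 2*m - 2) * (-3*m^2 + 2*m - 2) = 3*m^5 + 7*m^4 - 10*m^3 + 16*m^2 - 8*m + 4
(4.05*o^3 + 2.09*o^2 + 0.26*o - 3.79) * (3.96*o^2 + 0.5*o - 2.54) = 16.038*o^5 + 10.3014*o^4 - 8.2124*o^3 - 20.187*o^2 - 2.5554*o + 9.6266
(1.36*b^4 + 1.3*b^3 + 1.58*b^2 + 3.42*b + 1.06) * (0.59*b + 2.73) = 0.8024*b^5 + 4.4798*b^4 + 4.4812*b^3 + 6.3312*b^2 + 9.962*b + 2.8938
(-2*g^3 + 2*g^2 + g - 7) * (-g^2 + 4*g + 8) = 2*g^5 - 10*g^4 - 9*g^3 + 27*g^2 - 20*g - 56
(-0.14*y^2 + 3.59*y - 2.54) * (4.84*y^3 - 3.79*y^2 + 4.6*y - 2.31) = -0.6776*y^5 + 17.9062*y^4 - 26.5437*y^3 + 26.464*y^2 - 19.9769*y + 5.8674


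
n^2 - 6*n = n*(n - 6)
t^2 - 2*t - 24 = (t - 6)*(t + 4)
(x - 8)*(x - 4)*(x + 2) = x^3 - 10*x^2 + 8*x + 64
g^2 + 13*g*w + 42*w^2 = (g + 6*w)*(g + 7*w)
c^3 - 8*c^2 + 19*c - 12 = (c - 4)*(c - 3)*(c - 1)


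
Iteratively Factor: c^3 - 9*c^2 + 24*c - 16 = (c - 4)*(c^2 - 5*c + 4) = (c - 4)*(c - 1)*(c - 4)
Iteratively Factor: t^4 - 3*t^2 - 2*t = (t + 1)*(t^3 - t^2 - 2*t) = (t + 1)^2*(t^2 - 2*t) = t*(t + 1)^2*(t - 2)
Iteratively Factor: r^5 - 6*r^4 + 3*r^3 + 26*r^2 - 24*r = (r - 4)*(r^4 - 2*r^3 - 5*r^2 + 6*r) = (r - 4)*(r + 2)*(r^3 - 4*r^2 + 3*r) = (r - 4)*(r - 3)*(r + 2)*(r^2 - r) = r*(r - 4)*(r - 3)*(r + 2)*(r - 1)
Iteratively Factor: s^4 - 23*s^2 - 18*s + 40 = (s + 4)*(s^3 - 4*s^2 - 7*s + 10) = (s + 2)*(s + 4)*(s^2 - 6*s + 5) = (s - 5)*(s + 2)*(s + 4)*(s - 1)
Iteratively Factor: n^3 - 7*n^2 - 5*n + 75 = (n - 5)*(n^2 - 2*n - 15) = (n - 5)*(n + 3)*(n - 5)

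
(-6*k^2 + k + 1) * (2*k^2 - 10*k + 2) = -12*k^4 + 62*k^3 - 20*k^2 - 8*k + 2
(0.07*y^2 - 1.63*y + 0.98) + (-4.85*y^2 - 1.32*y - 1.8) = -4.78*y^2 - 2.95*y - 0.82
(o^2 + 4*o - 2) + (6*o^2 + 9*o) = 7*o^2 + 13*o - 2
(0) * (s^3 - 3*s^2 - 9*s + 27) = 0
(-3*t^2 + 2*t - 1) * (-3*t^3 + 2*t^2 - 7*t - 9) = 9*t^5 - 12*t^4 + 28*t^3 + 11*t^2 - 11*t + 9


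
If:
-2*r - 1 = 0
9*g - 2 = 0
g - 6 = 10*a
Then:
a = -26/45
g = 2/9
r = -1/2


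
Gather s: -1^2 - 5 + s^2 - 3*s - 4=s^2 - 3*s - 10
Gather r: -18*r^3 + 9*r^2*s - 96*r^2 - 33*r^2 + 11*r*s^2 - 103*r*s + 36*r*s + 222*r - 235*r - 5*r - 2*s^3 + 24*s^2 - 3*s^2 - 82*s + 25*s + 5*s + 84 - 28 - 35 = -18*r^3 + r^2*(9*s - 129) + r*(11*s^2 - 67*s - 18) - 2*s^3 + 21*s^2 - 52*s + 21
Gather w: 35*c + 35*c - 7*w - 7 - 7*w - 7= 70*c - 14*w - 14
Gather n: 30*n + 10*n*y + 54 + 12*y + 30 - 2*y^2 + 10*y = n*(10*y + 30) - 2*y^2 + 22*y + 84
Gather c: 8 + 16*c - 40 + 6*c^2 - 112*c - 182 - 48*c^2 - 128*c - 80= -42*c^2 - 224*c - 294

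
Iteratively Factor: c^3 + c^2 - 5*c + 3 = (c + 3)*(c^2 - 2*c + 1) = (c - 1)*(c + 3)*(c - 1)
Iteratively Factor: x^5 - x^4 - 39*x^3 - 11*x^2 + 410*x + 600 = (x + 3)*(x^4 - 4*x^3 - 27*x^2 + 70*x + 200) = (x + 3)*(x + 4)*(x^3 - 8*x^2 + 5*x + 50) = (x + 2)*(x + 3)*(x + 4)*(x^2 - 10*x + 25) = (x - 5)*(x + 2)*(x + 3)*(x + 4)*(x - 5)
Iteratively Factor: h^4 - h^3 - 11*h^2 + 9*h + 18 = (h - 2)*(h^3 + h^2 - 9*h - 9) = (h - 2)*(h + 1)*(h^2 - 9) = (h - 2)*(h + 1)*(h + 3)*(h - 3)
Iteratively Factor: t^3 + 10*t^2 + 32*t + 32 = (t + 4)*(t^2 + 6*t + 8) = (t + 4)^2*(t + 2)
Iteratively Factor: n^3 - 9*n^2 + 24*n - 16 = (n - 1)*(n^2 - 8*n + 16) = (n - 4)*(n - 1)*(n - 4)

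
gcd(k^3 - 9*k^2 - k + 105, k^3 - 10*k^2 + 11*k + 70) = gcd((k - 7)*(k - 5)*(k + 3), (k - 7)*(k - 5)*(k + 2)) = k^2 - 12*k + 35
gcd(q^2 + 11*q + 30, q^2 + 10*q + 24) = q + 6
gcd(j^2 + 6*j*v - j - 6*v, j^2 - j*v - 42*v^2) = j + 6*v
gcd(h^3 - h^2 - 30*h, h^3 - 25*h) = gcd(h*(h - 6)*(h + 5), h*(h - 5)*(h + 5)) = h^2 + 5*h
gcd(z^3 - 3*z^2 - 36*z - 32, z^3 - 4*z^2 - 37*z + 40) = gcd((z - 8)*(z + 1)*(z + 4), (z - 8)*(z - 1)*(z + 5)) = z - 8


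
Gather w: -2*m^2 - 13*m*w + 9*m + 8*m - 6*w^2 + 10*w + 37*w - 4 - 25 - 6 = -2*m^2 + 17*m - 6*w^2 + w*(47 - 13*m) - 35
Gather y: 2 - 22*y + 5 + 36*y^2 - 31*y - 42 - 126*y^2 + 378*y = -90*y^2 + 325*y - 35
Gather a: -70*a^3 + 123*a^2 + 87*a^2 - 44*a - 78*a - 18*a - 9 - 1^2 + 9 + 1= -70*a^3 + 210*a^2 - 140*a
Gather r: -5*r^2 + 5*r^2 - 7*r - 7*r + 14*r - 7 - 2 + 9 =0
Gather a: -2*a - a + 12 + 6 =18 - 3*a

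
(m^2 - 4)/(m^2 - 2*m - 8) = (m - 2)/(m - 4)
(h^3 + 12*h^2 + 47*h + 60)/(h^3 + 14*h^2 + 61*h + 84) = (h + 5)/(h + 7)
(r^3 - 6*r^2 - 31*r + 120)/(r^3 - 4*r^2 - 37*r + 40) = (r - 3)/(r - 1)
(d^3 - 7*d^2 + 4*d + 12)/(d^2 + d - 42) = (d^2 - d - 2)/(d + 7)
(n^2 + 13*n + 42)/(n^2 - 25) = (n^2 + 13*n + 42)/(n^2 - 25)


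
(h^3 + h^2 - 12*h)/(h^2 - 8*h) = (h^2 + h - 12)/(h - 8)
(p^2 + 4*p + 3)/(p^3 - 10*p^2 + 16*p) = (p^2 + 4*p + 3)/(p*(p^2 - 10*p + 16))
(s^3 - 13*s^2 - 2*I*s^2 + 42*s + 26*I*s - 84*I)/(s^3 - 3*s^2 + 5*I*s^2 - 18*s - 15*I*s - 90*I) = (s^2 - s*(7 + 2*I) + 14*I)/(s^2 + s*(3 + 5*I) + 15*I)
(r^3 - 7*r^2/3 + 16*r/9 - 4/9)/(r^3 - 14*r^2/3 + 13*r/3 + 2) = (9*r^3 - 21*r^2 + 16*r - 4)/(3*(3*r^3 - 14*r^2 + 13*r + 6))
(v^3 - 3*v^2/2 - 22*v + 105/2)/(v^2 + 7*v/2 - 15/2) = (2*v^2 - 13*v + 21)/(2*v - 3)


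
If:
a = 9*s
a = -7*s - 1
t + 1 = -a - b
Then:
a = -9/16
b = -t - 7/16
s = -1/16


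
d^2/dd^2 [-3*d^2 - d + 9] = -6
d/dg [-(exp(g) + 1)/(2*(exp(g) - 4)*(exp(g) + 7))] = (exp(2*g) + 2*exp(g) + 31)*exp(g)/(2*(exp(4*g) + 6*exp(3*g) - 47*exp(2*g) - 168*exp(g) + 784))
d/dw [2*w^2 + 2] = 4*w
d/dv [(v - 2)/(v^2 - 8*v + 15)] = (v^2 - 8*v - 2*(v - 4)*(v - 2) + 15)/(v^2 - 8*v + 15)^2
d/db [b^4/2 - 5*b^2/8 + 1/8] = b*(8*b^2 - 5)/4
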